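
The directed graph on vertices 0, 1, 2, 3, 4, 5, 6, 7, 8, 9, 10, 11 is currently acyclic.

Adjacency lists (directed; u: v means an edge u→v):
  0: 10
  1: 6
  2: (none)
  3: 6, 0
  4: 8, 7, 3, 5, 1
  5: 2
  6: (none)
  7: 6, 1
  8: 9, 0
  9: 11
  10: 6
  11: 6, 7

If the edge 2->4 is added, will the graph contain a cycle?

Yes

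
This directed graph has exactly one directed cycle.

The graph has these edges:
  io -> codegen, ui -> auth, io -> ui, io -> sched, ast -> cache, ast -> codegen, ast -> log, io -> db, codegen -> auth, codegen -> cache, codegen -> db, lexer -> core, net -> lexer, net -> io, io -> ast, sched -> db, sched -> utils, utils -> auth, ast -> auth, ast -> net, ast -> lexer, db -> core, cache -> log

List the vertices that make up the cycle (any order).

io, ast, net

DFS with gray/black marking from io:
io gray
  sched gray
    utils gray
      auth gray
      auth black
    utils black
    db gray
      core gray
      core black
    db black
  sched black
  ast gray
    lexer gray
      lexer→core: core black — skip
    lexer black
    codegen gray
      codegen→auth: auth black — skip
      cache gray
        log gray
        log black
      cache black
      codegen→db: db black — skip
    codegen black
    ast→log: log black — skip
    ast→cache: cache black — skip
    net gray
      net→io: io is gray → back edge
Back edge closes the cycle io → ast → net → io; its vertices are {io, ast, net}.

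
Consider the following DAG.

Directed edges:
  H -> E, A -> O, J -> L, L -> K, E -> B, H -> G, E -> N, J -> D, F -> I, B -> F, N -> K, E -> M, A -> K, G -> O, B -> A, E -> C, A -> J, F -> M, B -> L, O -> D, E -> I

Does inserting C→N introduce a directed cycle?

Adding C→N creates a cycle iff N can already reach C.
Explore from N: no path reaches C. The graph stays acyclic.

No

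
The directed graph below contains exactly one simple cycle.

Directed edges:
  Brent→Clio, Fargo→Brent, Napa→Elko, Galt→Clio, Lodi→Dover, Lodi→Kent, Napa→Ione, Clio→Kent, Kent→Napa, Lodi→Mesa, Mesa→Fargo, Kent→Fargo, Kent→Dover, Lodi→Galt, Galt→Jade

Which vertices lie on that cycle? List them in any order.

DFS with gray/black marking from Kent:
Kent gray
  Dover gray
  Dover black
  Fargo gray
    Brent gray
      Clio gray
        Clio→Kent: Kent is gray → back edge
Back edge closes the cycle Kent → Fargo → Brent → Clio → Kent; its vertices are {Clio, Kent, Brent, Fargo}.

Clio, Kent, Brent, Fargo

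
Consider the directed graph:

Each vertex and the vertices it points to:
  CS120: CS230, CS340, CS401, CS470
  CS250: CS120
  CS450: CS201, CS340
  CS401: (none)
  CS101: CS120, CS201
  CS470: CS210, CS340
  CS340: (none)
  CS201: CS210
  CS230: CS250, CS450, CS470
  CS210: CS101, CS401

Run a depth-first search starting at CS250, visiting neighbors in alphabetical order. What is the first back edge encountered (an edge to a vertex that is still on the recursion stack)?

DFS from CS250 (visiting neighbors in alphabetical order); mark gray on enter, black on exit:
CS250 gray
  CS120 gray
    CS230 gray
      CS230→CS250: CS250 is gray → back edge
First back edge: CS230 → CS250.

CS230->CS250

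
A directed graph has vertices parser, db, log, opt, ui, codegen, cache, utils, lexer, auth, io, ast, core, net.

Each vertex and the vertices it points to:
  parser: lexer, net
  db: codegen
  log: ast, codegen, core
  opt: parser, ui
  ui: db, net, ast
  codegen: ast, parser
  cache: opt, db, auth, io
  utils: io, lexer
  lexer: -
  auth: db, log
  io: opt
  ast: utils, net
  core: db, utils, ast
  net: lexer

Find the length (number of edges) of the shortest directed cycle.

5

For each vertex v, BFS finds the shortest path from v back to v.
The shortest such closed walk is opt → ui → ast → utils → io → opt, length 5.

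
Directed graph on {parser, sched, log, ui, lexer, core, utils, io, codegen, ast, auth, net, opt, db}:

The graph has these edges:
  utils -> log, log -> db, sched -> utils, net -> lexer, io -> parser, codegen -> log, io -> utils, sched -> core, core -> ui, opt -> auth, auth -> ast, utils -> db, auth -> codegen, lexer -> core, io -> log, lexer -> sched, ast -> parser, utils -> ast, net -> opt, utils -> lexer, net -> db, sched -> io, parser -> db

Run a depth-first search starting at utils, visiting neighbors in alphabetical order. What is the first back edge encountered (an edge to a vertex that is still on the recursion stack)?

io->utils

DFS from utils (visiting neighbors in alphabetical order); mark gray on enter, black on exit:
utils gray
  ast gray
    parser gray
      db gray
      db black
    parser black
  ast black
  utils→db: db black — skip
  lexer gray
    core gray
      ui gray
      ui black
    core black
    sched gray
      sched→core: core black — skip
      io gray
        log gray
          log→db: db black — skip
        log black
        io→parser: parser black — skip
        io→utils: utils is gray → back edge
First back edge: io → utils.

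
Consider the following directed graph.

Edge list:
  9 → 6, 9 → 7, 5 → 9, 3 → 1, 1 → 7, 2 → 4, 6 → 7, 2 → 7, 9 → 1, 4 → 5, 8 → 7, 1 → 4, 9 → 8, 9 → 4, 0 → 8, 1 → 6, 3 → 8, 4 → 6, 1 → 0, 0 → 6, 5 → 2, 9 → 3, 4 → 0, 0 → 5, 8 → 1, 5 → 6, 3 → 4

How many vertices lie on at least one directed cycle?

8

A vertex is on a directed cycle iff it belongs to a strongly connected component of size ≥ 2 (or has a self-loop).
The vertices on cycles are {0, 1, 2, 3, 4, 5, 8, 9} — 8 in total.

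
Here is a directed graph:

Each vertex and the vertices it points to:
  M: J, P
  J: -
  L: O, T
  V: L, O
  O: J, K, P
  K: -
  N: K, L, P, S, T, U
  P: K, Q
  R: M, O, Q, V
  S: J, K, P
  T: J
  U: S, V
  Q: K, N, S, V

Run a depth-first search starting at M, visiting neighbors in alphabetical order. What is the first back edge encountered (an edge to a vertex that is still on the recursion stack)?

O→P

DFS from M (visiting neighbors in alphabetical order); mark gray on enter, black on exit:
M gray
  J gray
  J black
  P gray
    K gray
    K black
    Q gray
      Q→K: K black — skip
      N gray
        N→K: K black — skip
        L gray
          O gray
            O→J: J black — skip
            O→K: K black — skip
            O→P: P is gray → back edge
First back edge: O → P.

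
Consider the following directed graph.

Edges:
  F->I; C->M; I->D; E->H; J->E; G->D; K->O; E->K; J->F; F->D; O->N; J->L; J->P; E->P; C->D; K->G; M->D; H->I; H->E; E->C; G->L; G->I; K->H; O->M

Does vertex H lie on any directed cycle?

H is on a cycle iff H can reach itself via ≥1 edge.
H → E → H — yes.

Yes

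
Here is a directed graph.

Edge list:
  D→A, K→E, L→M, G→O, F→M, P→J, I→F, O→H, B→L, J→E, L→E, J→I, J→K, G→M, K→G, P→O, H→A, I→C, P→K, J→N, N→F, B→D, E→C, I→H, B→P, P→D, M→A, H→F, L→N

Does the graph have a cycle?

DFS with white/gray/black marking, starting from I:
I gray
  H gray
    F gray
      M gray
        A gray
        A black
      M black
    F black
    H→A: A black — skip
  H black
  C gray
  C black
  I→F: F black — skip
I black
B gray
  L gray
    E gray
      E→C: C black — skip
    E black
    N gray
      N→F: F black — skip
    N black
    L→M: M black — skip
  L black
  P gray
    K gray
      G gray
        O gray
          O→H: H black — skip
        O black
        G→M: M black — skip
      G black
      K→E: E black — skip
    K black
    J gray
      J→K: K black — skip
      J→E: E black — skip
      J→I: I black — skip
      J→N: N black — skip
    J black
    P→O: O black — skip
    D gray
      D→A: A black — skip
    D black
  P black
  B→D: D black — skip
B black
Every edge goes to a white or black vertex — no back edge, so the graph is acyclic.

No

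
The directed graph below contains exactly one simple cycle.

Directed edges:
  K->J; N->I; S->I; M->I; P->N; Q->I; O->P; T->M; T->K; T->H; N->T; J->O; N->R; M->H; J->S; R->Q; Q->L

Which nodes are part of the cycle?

DFS with gray/black marking from N:
N gray
  R gray
    Q gray
      I gray
      I black
      L gray
      L black
    Q black
  R black
  N→I: I black — skip
  T gray
    M gray
      M→I: I black — skip
      H gray
      H black
    M black
    K gray
      J gray
        O gray
          P gray
            P→N: N is gray → back edge
Back edge closes the cycle N → T → K → J → O → P → N; its vertices are {J, K, N, O, P, T}.

J, K, N, O, P, T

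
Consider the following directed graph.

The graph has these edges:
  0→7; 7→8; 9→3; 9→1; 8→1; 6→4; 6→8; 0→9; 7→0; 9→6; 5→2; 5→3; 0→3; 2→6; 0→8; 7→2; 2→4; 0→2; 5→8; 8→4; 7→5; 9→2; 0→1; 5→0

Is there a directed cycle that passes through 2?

2 lies on a cycle iff there is a path from 2 back to itself.
Exploring from 2, it never reaches itself; equivalently, its strongly connected component is a singleton.

No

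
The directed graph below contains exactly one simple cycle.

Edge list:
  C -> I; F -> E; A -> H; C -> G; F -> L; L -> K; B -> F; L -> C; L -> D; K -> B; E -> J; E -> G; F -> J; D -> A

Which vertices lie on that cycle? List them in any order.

B, F, K, L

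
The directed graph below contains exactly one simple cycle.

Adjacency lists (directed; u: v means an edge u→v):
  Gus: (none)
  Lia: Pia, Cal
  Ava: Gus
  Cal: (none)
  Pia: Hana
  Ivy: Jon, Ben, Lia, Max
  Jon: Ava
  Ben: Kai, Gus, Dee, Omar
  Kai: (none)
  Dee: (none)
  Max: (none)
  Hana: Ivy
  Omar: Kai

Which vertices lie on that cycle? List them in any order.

Ivy, Lia, Pia, Hana

DFS with gray/black marking from Ivy:
Ivy gray
  Jon gray
    Ava gray
      Gus gray
      Gus black
    Ava black
  Jon black
  Ben gray
    Kai gray
    Kai black
    Ben→Gus: Gus black — skip
    Dee gray
    Dee black
    Omar gray
      Omar→Kai: Kai black — skip
    Omar black
  Ben black
  Lia gray
    Pia gray
      Hana gray
        Hana→Ivy: Ivy is gray → back edge
Back edge closes the cycle Ivy → Lia → Pia → Hana → Ivy; its vertices are {Ivy, Lia, Pia, Hana}.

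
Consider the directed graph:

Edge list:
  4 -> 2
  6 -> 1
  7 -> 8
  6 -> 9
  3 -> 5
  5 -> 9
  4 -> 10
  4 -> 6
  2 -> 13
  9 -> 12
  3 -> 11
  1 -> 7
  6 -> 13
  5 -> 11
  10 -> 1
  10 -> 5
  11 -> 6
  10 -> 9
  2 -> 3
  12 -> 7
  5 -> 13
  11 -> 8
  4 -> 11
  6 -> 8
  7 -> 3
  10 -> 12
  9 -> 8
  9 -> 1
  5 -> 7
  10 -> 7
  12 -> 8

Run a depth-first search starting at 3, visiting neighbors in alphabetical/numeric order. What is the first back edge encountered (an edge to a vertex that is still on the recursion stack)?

7->3

DFS from 3 (visiting neighbors in alphabetical/numeric order); mark gray on enter, black on exit:
3 gray
  5 gray
    7 gray
      7→3: 3 is gray → back edge
First back edge: 7 → 3.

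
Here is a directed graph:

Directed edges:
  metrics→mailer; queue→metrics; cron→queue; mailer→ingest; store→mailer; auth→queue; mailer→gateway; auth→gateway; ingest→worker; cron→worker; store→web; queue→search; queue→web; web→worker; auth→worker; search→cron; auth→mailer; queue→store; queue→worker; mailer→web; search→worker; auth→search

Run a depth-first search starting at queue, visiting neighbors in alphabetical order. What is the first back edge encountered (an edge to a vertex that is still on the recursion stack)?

DFS from queue (visiting neighbors in alphabetical order); mark gray on enter, black on exit:
queue gray
  metrics gray
    mailer gray
      gateway gray
      gateway black
      ingest gray
        worker gray
        worker black
      ingest black
      web gray
        web→worker: worker black — skip
      web black
    mailer black
  metrics black
  search gray
    cron gray
      cron→queue: queue is gray → back edge
First back edge: cron → queue.

cron→queue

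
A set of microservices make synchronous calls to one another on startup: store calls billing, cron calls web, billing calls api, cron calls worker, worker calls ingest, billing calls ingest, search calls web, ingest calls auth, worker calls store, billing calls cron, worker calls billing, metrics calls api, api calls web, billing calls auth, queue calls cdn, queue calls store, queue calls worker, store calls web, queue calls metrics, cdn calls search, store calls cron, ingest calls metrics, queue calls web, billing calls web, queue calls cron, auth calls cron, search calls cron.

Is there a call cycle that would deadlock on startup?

Yes

DFS with white/gray/black marking, starting from search:
search gray
  web gray
  web black
  cron gray
    cron→web: web black — skip
    worker gray
      billing gray
        ingest gray
          auth gray
            auth→cron: cron is gray → back edge
Back edge found, so a cycle exists: cron → worker → billing → ingest → auth → cron.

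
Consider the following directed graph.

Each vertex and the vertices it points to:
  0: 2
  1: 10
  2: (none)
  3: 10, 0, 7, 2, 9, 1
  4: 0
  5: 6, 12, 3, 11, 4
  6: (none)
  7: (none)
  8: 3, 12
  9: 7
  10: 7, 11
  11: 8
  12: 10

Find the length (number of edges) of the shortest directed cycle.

For each vertex v, BFS finds the shortest path from v back to v.
The shortest such closed walk is 3 → 10 → 11 → 8 → 3, length 4.

4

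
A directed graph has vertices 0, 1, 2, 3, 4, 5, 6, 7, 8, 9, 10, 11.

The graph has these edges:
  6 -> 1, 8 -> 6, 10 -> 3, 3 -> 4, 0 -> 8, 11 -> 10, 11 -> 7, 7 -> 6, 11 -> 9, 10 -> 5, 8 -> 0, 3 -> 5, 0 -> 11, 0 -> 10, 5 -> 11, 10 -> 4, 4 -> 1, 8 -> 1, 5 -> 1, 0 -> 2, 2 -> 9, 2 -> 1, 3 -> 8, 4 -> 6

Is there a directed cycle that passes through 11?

Yes

11 is on a cycle iff 11 can reach itself via ≥1 edge.
11 → 10 → 5 → 11 — yes.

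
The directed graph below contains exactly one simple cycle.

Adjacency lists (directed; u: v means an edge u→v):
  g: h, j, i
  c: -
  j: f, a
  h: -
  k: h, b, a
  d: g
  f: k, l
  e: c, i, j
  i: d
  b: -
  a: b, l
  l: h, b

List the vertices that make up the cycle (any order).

DFS with gray/black marking from i:
i gray
  d gray
    g gray
      h gray
      h black
      j gray
        f gray
          k gray
            k→h: h black — skip
            b gray
            b black
            a gray
              a→b: b black — skip
              l gray
                l→h: h black — skip
                l→b: b black — skip
              l black
            a black
          k black
          f→l: l black — skip
        f black
        j→a: a black — skip
      j black
      g→i: i is gray → back edge
Back edge closes the cycle i → d → g → i; its vertices are {d, g, i}.

d, g, i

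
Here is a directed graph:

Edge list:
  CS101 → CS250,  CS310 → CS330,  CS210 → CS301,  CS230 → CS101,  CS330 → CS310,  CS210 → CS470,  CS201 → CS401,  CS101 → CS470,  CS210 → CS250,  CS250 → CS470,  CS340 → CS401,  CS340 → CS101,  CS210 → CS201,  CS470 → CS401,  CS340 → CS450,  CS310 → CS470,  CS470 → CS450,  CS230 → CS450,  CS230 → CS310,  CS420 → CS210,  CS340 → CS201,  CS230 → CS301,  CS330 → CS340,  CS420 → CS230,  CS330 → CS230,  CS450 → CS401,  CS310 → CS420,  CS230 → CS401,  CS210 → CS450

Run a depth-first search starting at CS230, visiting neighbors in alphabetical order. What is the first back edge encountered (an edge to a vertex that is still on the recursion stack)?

CS330->CS230

DFS from CS230 (visiting neighbors in alphabetical order); mark gray on enter, black on exit:
CS230 gray
  CS101 gray
    CS250 gray
      CS470 gray
        CS401 gray
        CS401 black
        CS450 gray
          CS450→CS401: CS401 black — skip
        CS450 black
      CS470 black
    CS250 black
    CS101→CS470: CS470 black — skip
  CS101 black
  CS301 gray
  CS301 black
  CS310 gray
    CS330 gray
      CS330→CS230: CS230 is gray → back edge
First back edge: CS330 → CS230.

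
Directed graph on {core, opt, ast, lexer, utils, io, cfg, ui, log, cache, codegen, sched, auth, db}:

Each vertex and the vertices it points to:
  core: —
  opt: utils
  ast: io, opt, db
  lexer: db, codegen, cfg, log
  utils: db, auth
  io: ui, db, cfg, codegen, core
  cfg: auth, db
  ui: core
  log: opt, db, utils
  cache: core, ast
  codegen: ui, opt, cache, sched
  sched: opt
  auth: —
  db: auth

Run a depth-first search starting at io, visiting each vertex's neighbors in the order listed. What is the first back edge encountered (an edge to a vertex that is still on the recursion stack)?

DFS from io (visiting each vertex's neighbors in the order listed); mark gray on enter, black on exit:
io gray
  ui gray
    core gray
    core black
  ui black
  db gray
    auth gray
    auth black
  db black
  cfg gray
    cfg→auth: auth black — skip
    cfg→db: db black — skip
  cfg black
  codegen gray
    codegen→ui: ui black — skip
    opt gray
      utils gray
        utils→db: db black — skip
        utils→auth: auth black — skip
      utils black
    opt black
    cache gray
      cache→core: core black — skip
      ast gray
        ast→io: io is gray → back edge
First back edge: ast → io.

ast->io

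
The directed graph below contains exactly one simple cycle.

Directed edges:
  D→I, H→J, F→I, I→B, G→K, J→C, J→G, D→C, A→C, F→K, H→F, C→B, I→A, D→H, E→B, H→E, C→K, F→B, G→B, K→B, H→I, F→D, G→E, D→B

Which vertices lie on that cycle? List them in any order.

DFS with gray/black marking from H:
H gray
  J gray
    C gray
      B gray
      B black
      K gray
        K→B: B black — skip
      K black
    C black
    G gray
      E gray
        E→B: B black — skip
      E black
      G→B: B black — skip
      G→K: K black — skip
    G black
  J black
  I gray
    I→B: B black — skip
    A gray
      A→C: C black — skip
    A black
  I black
  F gray
    F→K: K black — skip
    F→B: B black — skip
    D gray
      D→C: C black — skip
      D→H: H is gray → back edge
Back edge closes the cycle H → F → D → H; its vertices are {D, F, H}.

D, F, H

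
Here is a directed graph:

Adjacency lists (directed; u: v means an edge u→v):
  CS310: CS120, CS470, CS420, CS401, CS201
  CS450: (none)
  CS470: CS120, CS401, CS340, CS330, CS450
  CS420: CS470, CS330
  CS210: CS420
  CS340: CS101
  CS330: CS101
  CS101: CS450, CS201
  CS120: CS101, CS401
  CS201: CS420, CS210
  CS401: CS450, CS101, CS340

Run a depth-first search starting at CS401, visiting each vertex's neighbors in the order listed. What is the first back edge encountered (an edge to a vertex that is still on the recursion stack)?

CS120->CS101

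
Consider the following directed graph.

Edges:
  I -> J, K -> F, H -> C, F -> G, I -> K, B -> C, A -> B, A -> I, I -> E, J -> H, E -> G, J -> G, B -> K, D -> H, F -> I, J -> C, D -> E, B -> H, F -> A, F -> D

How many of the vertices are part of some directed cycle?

5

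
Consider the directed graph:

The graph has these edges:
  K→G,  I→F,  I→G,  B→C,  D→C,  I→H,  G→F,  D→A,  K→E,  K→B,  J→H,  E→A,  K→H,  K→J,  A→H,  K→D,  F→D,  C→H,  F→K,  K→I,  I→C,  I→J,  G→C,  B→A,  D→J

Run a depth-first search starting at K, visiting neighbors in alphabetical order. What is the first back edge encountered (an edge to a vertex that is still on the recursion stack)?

F->K

DFS from K (visiting neighbors in alphabetical order); mark gray on enter, black on exit:
K gray
  B gray
    A gray
      H gray
      H black
    A black
    C gray
      C→H: H black — skip
    C black
  B black
  D gray
    D→A: A black — skip
    D→C: C black — skip
    J gray
      J→H: H black — skip
    J black
  D black
  E gray
    E→A: A black — skip
  E black
  G gray
    G→C: C black — skip
    F gray
      F→D: D black — skip
      F→K: K is gray → back edge
First back edge: F → K.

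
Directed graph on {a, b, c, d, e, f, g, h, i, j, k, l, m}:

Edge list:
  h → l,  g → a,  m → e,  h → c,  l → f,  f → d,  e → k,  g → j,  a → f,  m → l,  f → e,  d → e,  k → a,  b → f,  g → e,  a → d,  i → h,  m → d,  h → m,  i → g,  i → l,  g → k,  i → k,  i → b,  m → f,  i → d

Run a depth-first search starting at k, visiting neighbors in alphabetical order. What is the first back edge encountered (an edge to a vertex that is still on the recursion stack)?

DFS from k (visiting neighbors in alphabetical order); mark gray on enter, black on exit:
k gray
  a gray
    d gray
      e gray
        e→k: k is gray → back edge
First back edge: e → k.

e->k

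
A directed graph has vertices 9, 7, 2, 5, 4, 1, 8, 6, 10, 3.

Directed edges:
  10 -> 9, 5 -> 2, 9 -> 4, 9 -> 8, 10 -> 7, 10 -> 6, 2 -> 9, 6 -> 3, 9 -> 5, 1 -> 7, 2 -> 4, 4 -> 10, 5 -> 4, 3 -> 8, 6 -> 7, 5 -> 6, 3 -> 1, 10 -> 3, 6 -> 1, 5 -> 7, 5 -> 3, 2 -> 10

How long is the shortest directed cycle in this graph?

For each vertex v, BFS finds the shortest path from v back to v.
The shortest such closed walk is 5 → 2 → 9 → 5, length 3.

3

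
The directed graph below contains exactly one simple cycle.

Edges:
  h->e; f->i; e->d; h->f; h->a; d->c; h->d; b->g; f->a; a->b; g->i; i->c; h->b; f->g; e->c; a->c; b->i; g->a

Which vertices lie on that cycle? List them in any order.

a, b, g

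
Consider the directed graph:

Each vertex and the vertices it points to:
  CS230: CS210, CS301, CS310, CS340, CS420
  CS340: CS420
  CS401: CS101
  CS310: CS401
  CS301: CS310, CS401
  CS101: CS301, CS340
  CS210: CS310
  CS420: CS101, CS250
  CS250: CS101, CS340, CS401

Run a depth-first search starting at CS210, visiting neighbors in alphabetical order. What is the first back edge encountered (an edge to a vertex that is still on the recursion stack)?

CS301→CS310

DFS from CS210 (visiting neighbors in alphabetical order); mark gray on enter, black on exit:
CS210 gray
  CS310 gray
    CS401 gray
      CS101 gray
        CS301 gray
          CS301→CS310: CS310 is gray → back edge
First back edge: CS301 → CS310.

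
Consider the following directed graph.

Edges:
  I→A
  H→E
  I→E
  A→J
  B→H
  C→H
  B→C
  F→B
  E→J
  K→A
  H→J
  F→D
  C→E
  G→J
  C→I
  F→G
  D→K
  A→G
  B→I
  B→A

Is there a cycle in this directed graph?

DFS with white/gray/black marking, starting from K:
K gray
  A gray
    J gray
    J black
    G gray
      G→J: J black — skip
    G black
  A black
K black
B gray
  H gray
    E gray
      E→J: J black — skip
    E black
    H→J: J black — skip
  H black
  I gray
    I→A: A black — skip
    I→E: E black — skip
  I black
  B→A: A black — skip
  C gray
    C→E: E black — skip
    C→I: I black — skip
    C→H: H black — skip
  C black
B black
D gray
  D→K: K black — skip
D black
F gray
  F→G: G black — skip
  F→D: D black — skip
  F→B: B black — skip
F black
Every edge goes to a white or black vertex — no back edge, so the graph is acyclic.

No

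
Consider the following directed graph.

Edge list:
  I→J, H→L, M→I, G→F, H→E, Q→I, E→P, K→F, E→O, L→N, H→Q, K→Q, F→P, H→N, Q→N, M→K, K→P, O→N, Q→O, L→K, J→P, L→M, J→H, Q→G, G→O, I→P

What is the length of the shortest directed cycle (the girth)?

4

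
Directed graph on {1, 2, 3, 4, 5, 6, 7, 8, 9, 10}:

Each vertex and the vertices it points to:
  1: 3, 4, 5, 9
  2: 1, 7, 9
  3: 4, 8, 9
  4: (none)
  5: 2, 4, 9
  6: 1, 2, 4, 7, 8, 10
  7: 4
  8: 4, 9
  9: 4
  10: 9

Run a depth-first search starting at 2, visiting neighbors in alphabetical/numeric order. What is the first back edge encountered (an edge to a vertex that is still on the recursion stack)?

5→2

DFS from 2 (visiting neighbors in alphabetical/numeric order); mark gray on enter, black on exit:
2 gray
  1 gray
    3 gray
      4 gray
      4 black
      8 gray
        8→4: 4 black — skip
        9 gray
          9→4: 4 black — skip
        9 black
      8 black
      3→9: 9 black — skip
    3 black
    1→4: 4 black — skip
    5 gray
      5→2: 2 is gray → back edge
First back edge: 5 → 2.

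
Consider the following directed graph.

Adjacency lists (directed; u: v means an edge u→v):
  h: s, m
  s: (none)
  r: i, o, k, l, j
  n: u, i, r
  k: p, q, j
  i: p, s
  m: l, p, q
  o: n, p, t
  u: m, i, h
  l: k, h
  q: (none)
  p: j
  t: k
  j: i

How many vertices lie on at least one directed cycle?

A vertex is on a directed cycle iff it belongs to a strongly connected component of size ≥ 2 (or has a self-loop).
The vertices on cycles are {h, i, j, l, m, n, o, p, r} — 9 in total.

9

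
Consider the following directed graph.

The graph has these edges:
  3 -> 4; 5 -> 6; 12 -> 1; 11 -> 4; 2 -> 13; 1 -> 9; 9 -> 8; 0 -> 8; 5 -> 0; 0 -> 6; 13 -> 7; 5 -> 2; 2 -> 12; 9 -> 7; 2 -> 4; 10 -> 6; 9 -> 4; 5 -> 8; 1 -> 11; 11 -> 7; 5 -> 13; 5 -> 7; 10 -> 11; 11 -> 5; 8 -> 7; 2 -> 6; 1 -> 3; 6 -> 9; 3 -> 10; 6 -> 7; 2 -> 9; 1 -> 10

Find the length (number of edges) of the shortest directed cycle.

For each vertex v, BFS finds the shortest path from v back to v.
The shortest such closed walk is 5 → 2 → 12 → 1 → 11 → 5, length 5.

5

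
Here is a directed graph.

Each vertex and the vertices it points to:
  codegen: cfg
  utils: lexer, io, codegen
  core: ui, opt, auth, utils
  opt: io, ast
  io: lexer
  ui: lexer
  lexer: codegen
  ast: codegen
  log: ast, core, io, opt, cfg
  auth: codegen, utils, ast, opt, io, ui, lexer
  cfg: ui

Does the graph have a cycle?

Yes

DFS with white/gray/black marking, starting from core:
core gray
  ui gray
    lexer gray
      codegen gray
        cfg gray
          cfg→ui: ui is gray → back edge
Back edge found, so a cycle exists: ui → lexer → codegen → cfg → ui.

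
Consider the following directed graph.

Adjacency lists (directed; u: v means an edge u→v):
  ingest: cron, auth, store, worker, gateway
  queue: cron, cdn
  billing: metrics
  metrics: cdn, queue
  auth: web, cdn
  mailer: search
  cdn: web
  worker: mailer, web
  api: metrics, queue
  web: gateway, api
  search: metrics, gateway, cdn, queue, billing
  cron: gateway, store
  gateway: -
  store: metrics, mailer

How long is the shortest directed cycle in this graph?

4

For each vertex v, BFS finds the shortest path from v back to v.
The shortest such closed walk is cron → store → metrics → queue → cron, length 4.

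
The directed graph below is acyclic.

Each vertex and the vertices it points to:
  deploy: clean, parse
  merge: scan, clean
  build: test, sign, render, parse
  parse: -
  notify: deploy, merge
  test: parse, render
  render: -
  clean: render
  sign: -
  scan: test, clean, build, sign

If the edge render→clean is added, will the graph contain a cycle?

Yes

Adding render→clean creates a cycle iff clean can already reach render.
Path from clean: clean → render.
So clean → … → render → clean is a cycle.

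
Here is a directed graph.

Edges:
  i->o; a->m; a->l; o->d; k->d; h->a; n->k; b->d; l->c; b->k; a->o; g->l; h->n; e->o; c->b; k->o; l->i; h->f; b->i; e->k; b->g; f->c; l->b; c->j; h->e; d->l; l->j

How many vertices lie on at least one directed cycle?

8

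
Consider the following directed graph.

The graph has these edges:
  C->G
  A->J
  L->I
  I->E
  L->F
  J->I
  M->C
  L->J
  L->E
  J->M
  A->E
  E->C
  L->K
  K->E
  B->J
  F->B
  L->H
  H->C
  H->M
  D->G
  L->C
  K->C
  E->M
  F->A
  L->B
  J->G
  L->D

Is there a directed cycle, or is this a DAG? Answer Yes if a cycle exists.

DFS with white/gray/black marking, starting from E:
E gray
  M gray
    C gray
      G gray
      G black
    C black
  M black
  E→C: C black — skip
E black
J gray
  I gray
    I→E: E black — skip
  I black
  J→G: G black — skip
  J→M: M black — skip
J black
H gray
  H→M: M black — skip
  H→C: C black — skip
H black
F gray
  A gray
    A→E: E black — skip
    A→J: J black — skip
  A black
  B gray
    B→J: J black — skip
  B black
F black
L gray
  L→F: F black — skip
  L→B: B black — skip
  L→H: H black — skip
  D gray
    D→G: G black — skip
  D black
  L→E: E black — skip
  L→I: I black — skip
  L→J: J black — skip
  L→C: C black — skip
  K gray
    K→E: E black — skip
    K→C: C black — skip
  K black
L black
Every edge goes to a white or black vertex — no back edge, so the graph is acyclic.

No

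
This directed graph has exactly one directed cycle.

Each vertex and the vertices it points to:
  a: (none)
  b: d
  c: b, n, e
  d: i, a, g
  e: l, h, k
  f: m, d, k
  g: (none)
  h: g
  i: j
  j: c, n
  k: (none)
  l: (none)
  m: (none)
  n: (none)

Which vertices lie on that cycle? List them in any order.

DFS with gray/black marking from d:
d gray
  i gray
    j gray
      c gray
        b gray
          b→d: d is gray → back edge
Back edge closes the cycle d → i → j → c → b → d; its vertices are {b, c, d, i, j}.

b, c, d, i, j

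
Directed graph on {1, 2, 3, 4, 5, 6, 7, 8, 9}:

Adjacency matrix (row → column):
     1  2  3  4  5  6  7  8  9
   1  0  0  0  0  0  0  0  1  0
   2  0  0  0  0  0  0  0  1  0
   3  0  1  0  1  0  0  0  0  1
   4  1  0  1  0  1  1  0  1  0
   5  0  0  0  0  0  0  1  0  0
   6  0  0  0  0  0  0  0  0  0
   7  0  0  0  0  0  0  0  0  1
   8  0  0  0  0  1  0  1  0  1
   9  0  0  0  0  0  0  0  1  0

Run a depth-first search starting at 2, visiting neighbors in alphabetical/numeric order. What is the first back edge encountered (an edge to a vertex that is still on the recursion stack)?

DFS from 2 (visiting neighbors in alphabetical/numeric order); mark gray on enter, black on exit:
2 gray
  8 gray
    5 gray
      7 gray
        9 gray
          9→8: 8 is gray → back edge
First back edge: 9 → 8.

9->8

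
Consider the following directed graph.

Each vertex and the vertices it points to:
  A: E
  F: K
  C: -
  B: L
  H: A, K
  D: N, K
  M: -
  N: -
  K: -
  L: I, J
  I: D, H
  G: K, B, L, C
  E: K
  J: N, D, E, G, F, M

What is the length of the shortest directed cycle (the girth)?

3

For each vertex v, BFS finds the shortest path from v back to v.
The shortest such closed walk is G → L → J → G, length 3.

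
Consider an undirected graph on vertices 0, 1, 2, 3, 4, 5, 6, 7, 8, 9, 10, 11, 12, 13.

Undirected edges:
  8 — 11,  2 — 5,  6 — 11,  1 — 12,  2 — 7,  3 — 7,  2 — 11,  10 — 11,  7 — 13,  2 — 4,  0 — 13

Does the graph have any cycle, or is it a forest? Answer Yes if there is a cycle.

No

DFS, tracking each vertex's parent; an edge to a visited non-parent vertex closes a cycle.
Start from 4:
visit 4 (parent –)
  visit 2 (parent 4)
    visit 5 (parent 2)
      5–2: parent, skip
    2–4: parent, skip
    visit 7 (parent 2)
      visit 13 (parent 7)
        visit 0 (parent 13)
          0–13: parent, skip
        13–7: parent, skip
      7–2: parent, skip
      visit 3 (parent 7)
        3–7: parent, skip
    visit 11 (parent 2)
      11–2: parent, skip
      visit 6 (parent 11)
        6–11: parent, skip
      visit 10 (parent 11)
        10–11: parent, skip
      visit 8 (parent 11)
        8–11: parent, skip
visit 1 (parent –)
  visit 12 (parent 1)
    12–1: parent, skip
visit 9 (parent –)
No non-parent visited neighbor found — the graph is a forest.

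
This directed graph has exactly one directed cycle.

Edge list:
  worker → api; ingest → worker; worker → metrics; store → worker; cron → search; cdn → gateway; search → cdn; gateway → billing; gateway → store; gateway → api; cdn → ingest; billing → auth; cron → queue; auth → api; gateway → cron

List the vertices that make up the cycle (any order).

DFS with gray/black marking from cron:
cron gray
  queue gray
  queue black
  search gray
    cdn gray
      ingest gray
        worker gray
          metrics gray
          metrics black
          api gray
          api black
        worker black
      ingest black
      gateway gray
        gateway→api: api black — skip
        gateway→cron: cron is gray → back edge
Back edge closes the cycle cron → search → cdn → gateway → cron; its vertices are {cdn, cron, search, gateway}.

cdn, cron, search, gateway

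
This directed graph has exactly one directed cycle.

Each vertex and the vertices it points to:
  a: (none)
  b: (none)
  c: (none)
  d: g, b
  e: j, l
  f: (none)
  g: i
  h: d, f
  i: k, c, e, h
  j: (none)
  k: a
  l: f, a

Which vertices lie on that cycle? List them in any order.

DFS with gray/black marking from g:
g gray
  i gray
    k gray
      a gray
      a black
    k black
    c gray
    c black
    e gray
      j gray
      j black
      l gray
        f gray
        f black
        l→a: a black — skip
      l black
    e black
    h gray
      d gray
        d→g: g is gray → back edge
Back edge closes the cycle g → i → h → d → g; its vertices are {d, g, h, i}.

d, g, h, i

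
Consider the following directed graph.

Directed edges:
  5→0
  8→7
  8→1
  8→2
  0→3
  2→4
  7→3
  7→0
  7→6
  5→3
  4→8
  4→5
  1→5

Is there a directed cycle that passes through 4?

Yes

4 is on a cycle iff 4 can reach itself via ≥1 edge.
4 → 8 → 2 → 4 — yes.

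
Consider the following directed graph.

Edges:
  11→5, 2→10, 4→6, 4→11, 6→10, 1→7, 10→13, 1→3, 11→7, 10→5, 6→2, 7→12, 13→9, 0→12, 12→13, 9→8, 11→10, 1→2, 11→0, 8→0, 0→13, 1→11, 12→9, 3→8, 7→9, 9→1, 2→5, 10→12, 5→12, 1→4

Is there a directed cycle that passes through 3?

Yes

3 is on a cycle iff 3 can reach itself via ≥1 edge.
3 → 8 → 0 → 12 → 9 → 1 → 3 — yes.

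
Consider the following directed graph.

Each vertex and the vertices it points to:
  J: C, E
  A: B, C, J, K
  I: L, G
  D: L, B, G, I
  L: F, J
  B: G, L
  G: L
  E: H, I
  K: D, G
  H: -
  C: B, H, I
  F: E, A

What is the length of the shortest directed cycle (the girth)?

4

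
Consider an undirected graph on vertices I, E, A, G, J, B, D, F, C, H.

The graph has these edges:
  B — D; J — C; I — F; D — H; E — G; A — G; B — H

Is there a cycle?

Yes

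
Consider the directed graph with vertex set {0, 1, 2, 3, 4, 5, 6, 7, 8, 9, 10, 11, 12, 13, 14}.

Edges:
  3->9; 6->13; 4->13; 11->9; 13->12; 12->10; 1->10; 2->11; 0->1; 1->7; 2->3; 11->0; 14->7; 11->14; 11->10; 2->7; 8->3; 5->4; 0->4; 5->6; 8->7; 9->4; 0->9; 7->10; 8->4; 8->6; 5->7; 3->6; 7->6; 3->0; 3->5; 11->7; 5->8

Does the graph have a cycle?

DFS with white/gray/black marking, starting from 11:
11 gray
  9 gray
    4 gray
      13 gray
        12 gray
          10 gray
          10 black
        12 black
      13 black
    4 black
  9 black
  11→10: 10 black — skip
  14 gray
    7 gray
      6 gray
        6→13: 13 black — skip
      6 black
      7→10: 10 black — skip
    7 black
  14 black
  11→7: 7 black — skip
  0 gray
    1 gray
      1→10: 10 black — skip
      1→7: 7 black — skip
    1 black
    0→9: 9 black — skip
    0→4: 4 black — skip
  0 black
11 black
2 gray
  2→7: 7 black — skip
  3 gray
    3→6: 6 black — skip
    3→0: 0 black — skip
    5 gray
      5→4: 4 black — skip
      5→6: 6 black — skip
      8 gray
        8→6: 6 black — skip
        8→7: 7 black — skip
        8→3: 3 is gray → back edge
Back edge found, so a cycle exists: 3 → 5 → 8 → 3.

Yes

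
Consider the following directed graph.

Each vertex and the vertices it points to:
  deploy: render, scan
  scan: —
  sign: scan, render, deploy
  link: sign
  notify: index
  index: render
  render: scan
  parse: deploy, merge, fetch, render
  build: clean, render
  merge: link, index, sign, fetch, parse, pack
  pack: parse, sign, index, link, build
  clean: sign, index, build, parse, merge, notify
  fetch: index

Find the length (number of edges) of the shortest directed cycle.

For each vertex v, BFS finds the shortest path from v back to v.
The shortest such closed walk is clean → build → clean, length 2.

2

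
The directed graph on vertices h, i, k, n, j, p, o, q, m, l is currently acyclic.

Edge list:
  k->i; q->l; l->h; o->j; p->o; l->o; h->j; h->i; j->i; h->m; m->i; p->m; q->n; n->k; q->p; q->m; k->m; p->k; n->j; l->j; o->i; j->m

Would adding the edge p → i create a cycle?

Adding p→i creates a cycle iff i can already reach p.
Explore from i: no path reaches p. The graph stays acyclic.

No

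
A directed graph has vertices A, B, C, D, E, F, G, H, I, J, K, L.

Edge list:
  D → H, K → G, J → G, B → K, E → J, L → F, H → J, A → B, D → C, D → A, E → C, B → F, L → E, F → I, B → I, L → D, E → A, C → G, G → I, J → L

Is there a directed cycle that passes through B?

B lies on a cycle iff there is a path from B back to itself.
Exploring from B, it never reaches itself; equivalently, its strongly connected component is a singleton.

No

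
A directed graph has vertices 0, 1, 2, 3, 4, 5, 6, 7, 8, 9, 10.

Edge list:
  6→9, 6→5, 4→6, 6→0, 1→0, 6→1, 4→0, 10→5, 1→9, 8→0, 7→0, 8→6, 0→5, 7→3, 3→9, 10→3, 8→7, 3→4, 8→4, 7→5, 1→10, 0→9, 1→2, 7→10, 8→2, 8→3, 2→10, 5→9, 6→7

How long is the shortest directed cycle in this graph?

4

For each vertex v, BFS finds the shortest path from v back to v.
The shortest such closed walk is 4 → 6 → 7 → 3 → 4, length 4.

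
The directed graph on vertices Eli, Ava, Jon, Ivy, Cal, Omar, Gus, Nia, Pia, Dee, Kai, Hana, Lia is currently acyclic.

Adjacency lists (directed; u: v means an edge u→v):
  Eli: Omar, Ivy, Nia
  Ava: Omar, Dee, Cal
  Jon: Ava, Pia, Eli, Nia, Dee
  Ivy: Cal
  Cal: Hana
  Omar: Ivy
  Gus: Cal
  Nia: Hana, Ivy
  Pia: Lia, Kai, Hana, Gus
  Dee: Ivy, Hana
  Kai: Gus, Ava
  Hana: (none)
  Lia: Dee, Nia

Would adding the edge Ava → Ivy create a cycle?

No

Adding Ava→Ivy creates a cycle iff Ivy can already reach Ava.
Explore from Ivy: no path reaches Ava. The graph stays acyclic.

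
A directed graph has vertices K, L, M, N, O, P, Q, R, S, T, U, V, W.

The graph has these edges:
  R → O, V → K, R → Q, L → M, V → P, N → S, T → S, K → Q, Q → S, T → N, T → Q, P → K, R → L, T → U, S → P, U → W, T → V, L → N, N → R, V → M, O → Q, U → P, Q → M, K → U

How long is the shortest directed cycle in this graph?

For each vertex v, BFS finds the shortest path from v back to v.
The shortest such closed walk is N → R → L → N, length 3.

3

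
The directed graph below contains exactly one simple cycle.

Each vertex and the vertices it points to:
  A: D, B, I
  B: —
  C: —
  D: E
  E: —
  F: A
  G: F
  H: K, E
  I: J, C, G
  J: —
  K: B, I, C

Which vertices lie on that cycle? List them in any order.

A, F, G, I

DFS with gray/black marking from I:
I gray
  J gray
  J black
  C gray
  C black
  G gray
    F gray
      A gray
        D gray
          E gray
          E black
        D black
        B gray
        B black
        A→I: I is gray → back edge
Back edge closes the cycle I → G → F → A → I; its vertices are {A, F, G, I}.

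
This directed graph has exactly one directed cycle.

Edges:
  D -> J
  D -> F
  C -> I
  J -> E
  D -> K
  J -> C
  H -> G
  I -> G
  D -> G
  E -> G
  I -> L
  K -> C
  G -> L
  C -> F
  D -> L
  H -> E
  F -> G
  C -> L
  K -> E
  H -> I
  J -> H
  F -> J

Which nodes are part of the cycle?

C, F, J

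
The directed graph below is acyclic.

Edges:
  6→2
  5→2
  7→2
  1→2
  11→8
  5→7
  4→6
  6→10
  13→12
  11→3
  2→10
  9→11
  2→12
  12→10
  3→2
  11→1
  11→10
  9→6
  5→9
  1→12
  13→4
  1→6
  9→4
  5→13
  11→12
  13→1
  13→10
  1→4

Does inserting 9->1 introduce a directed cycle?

No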